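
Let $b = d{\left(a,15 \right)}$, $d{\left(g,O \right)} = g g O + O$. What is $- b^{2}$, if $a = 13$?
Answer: $-6502500$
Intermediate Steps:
$d{\left(g,O \right)} = O + O g^{2}$ ($d{\left(g,O \right)} = g^{2} O + O = O g^{2} + O = O + O g^{2}$)
$b = 2550$ ($b = 15 \left(1 + 13^{2}\right) = 15 \left(1 + 169\right) = 15 \cdot 170 = 2550$)
$- b^{2} = - 2550^{2} = \left(-1\right) 6502500 = -6502500$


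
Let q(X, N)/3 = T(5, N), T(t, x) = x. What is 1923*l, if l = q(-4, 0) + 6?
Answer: 11538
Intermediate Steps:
q(X, N) = 3*N
l = 6 (l = 3*0 + 6 = 0 + 6 = 6)
1923*l = 1923*6 = 11538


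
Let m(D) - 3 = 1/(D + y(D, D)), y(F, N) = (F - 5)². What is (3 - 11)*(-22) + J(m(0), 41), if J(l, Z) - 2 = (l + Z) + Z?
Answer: 6576/25 ≈ 263.04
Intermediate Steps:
y(F, N) = (-5 + F)²
m(D) = 3 + 1/(D + (-5 + D)²)
J(l, Z) = 2 + l + 2*Z (J(l, Z) = 2 + ((l + Z) + Z) = 2 + ((Z + l) + Z) = 2 + (l + 2*Z) = 2 + l + 2*Z)
(3 - 11)*(-22) + J(m(0), 41) = (3 - 11)*(-22) + (2 + (1 + 3*0 + 3*(-5 + 0)²)/(0 + (-5 + 0)²) + 2*41) = -8*(-22) + (2 + (1 + 0 + 3*(-5)²)/(0 + (-5)²) + 82) = 176 + (2 + (1 + 0 + 3*25)/(0 + 25) + 82) = 176 + (2 + (1 + 0 + 75)/25 + 82) = 176 + (2 + (1/25)*76 + 82) = 176 + (2 + 76/25 + 82) = 176 + 2176/25 = 6576/25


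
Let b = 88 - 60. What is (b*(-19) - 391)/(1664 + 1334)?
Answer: -923/2998 ≈ -0.30787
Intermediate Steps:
b = 28
(b*(-19) - 391)/(1664 + 1334) = (28*(-19) - 391)/(1664 + 1334) = (-532 - 391)/2998 = -923*1/2998 = -923/2998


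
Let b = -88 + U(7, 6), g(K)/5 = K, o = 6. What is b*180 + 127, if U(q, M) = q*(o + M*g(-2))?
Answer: -83753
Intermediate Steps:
g(K) = 5*K
U(q, M) = q*(6 - 10*M) (U(q, M) = q*(6 + M*(5*(-2))) = q*(6 + M*(-10)) = q*(6 - 10*M))
b = -466 (b = -88 + 2*7*(3 - 5*6) = -88 + 2*7*(3 - 30) = -88 + 2*7*(-27) = -88 - 378 = -466)
b*180 + 127 = -466*180 + 127 = -83880 + 127 = -83753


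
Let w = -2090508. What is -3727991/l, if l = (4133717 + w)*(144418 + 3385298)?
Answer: -3727991/7211947498644 ≈ -5.1692e-7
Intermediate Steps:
l = 7211947498644 (l = (4133717 - 2090508)*(144418 + 3385298) = 2043209*3529716 = 7211947498644)
-3727991/l = -3727991/7211947498644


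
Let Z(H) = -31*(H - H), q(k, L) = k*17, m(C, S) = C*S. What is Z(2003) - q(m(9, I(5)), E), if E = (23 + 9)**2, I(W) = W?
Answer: -765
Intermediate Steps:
E = 1024 (E = 32**2 = 1024)
q(k, L) = 17*k
Z(H) = 0 (Z(H) = -31*0 = 0)
Z(2003) - q(m(9, I(5)), E) = 0 - 17*9*5 = 0 - 17*45 = 0 - 1*765 = 0 - 765 = -765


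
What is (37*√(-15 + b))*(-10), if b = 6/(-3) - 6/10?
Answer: -148*I*√110 ≈ -1552.2*I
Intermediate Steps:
b = -13/5 (b = 6*(-⅓) - 6*⅒ = -2 - ⅗ = -13/5 ≈ -2.6000)
(37*√(-15 + b))*(-10) = (37*√(-15 - 13/5))*(-10) = (37*√(-88/5))*(-10) = (37*(2*I*√110/5))*(-10) = (74*I*√110/5)*(-10) = -148*I*√110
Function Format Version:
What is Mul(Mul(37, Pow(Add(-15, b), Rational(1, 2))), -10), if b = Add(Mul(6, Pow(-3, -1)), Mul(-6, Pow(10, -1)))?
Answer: Mul(-148, I, Pow(110, Rational(1, 2))) ≈ Mul(-1552.2, I)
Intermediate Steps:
b = Rational(-13, 5) (b = Add(Mul(6, Rational(-1, 3)), Mul(-6, Rational(1, 10))) = Add(-2, Rational(-3, 5)) = Rational(-13, 5) ≈ -2.6000)
Mul(Mul(37, Pow(Add(-15, b), Rational(1, 2))), -10) = Mul(Mul(37, Pow(Add(-15, Rational(-13, 5)), Rational(1, 2))), -10) = Mul(Mul(37, Pow(Rational(-88, 5), Rational(1, 2))), -10) = Mul(Mul(37, Mul(Rational(2, 5), I, Pow(110, Rational(1, 2)))), -10) = Mul(Mul(Rational(74, 5), I, Pow(110, Rational(1, 2))), -10) = Mul(-148, I, Pow(110, Rational(1, 2)))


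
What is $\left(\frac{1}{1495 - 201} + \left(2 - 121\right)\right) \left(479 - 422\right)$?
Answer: $- \frac{8777145}{1294} \approx -6783.0$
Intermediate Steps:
$\left(\frac{1}{1495 - 201} + \left(2 - 121\right)\right) \left(479 - 422\right) = \left(\frac{1}{1294} + \left(2 - 121\right)\right) 57 = \left(\frac{1}{1294} - 119\right) 57 = \left(- \frac{153985}{1294}\right) 57 = - \frac{8777145}{1294}$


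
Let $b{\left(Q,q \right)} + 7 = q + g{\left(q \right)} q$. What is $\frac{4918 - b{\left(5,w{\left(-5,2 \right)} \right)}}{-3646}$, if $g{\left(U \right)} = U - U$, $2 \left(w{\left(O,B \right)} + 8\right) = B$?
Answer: $- \frac{2466}{1823} \approx -1.3527$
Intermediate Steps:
$w{\left(O,B \right)} = -8 + \frac{B}{2}$
$g{\left(U \right)} = 0$
$b{\left(Q,q \right)} = -7 + q$ ($b{\left(Q,q \right)} = -7 + \left(q + 0 q\right) = -7 + \left(q + 0\right) = -7 + q$)
$\frac{4918 - b{\left(5,w{\left(-5,2 \right)} \right)}}{-3646} = \frac{4918 - \left(-7 + \left(-8 + \frac{1}{2} \cdot 2\right)\right)}{-3646} = \left(4918 - \left(-7 + \left(-8 + 1\right)\right)\right) \left(- \frac{1}{3646}\right) = \left(4918 - \left(-7 - 7\right)\right) \left(- \frac{1}{3646}\right) = \left(4918 - -14\right) \left(- \frac{1}{3646}\right) = \left(4918 + 14\right) \left(- \frac{1}{3646}\right) = 4932 \left(- \frac{1}{3646}\right) = - \frac{2466}{1823}$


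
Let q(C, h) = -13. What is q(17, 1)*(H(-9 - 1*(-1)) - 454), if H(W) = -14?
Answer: 6084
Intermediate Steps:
q(17, 1)*(H(-9 - 1*(-1)) - 454) = -13*(-14 - 454) = -13*(-468) = 6084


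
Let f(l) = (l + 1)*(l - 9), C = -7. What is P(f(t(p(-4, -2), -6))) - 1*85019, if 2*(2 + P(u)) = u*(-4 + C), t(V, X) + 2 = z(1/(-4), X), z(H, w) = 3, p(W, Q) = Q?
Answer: -84933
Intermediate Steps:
t(V, X) = 1 (t(V, X) = -2 + 3 = 1)
f(l) = (1 + l)*(-9 + l)
P(u) = -2 - 11*u/2 (P(u) = -2 + (u*(-4 - 7))/2 = -2 + (u*(-11))/2 = -2 + (-11*u)/2 = -2 - 11*u/2)
P(f(t(p(-4, -2), -6))) - 1*85019 = (-2 - 11*(-9 + 1² - 8*1)/2) - 1*85019 = (-2 - 11*(-9 + 1 - 8)/2) - 85019 = (-2 - 11/2*(-16)) - 85019 = (-2 + 88) - 85019 = 86 - 85019 = -84933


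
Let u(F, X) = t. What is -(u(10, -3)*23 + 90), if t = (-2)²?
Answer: -182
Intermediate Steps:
t = 4
u(F, X) = 4
-(u(10, -3)*23 + 90) = -(4*23 + 90) = -(92 + 90) = -1*182 = -182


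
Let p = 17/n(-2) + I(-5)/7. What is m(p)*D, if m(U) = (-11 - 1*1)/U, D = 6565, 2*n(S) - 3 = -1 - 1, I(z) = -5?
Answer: -551460/233 ≈ -2366.8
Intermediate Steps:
n(S) = ½ (n(S) = 3/2 + (-1 - 1)/2 = 3/2 + (½)*(-2) = 3/2 - 1 = ½)
p = 233/7 (p = 17/(½) - 5/7 = 17*2 - 5*⅐ = 34 - 5/7 = 233/7 ≈ 33.286)
m(U) = -12/U (m(U) = (-11 - 1)/U = -12/U)
m(p)*D = -12/233/7*6565 = -12*7/233*6565 = -84/233*6565 = -551460/233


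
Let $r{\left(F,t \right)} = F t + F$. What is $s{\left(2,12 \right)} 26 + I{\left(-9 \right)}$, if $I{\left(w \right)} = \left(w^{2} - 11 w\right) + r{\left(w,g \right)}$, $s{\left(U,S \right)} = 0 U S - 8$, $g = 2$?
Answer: $-55$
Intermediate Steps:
$r{\left(F,t \right)} = F + F t$
$s{\left(U,S \right)} = -8$ ($s{\left(U,S \right)} = 0 S - 8 = 0 - 8 = -8$)
$I{\left(w \right)} = w^{2} - 8 w$ ($I{\left(w \right)} = \left(w^{2} - 11 w\right) + w \left(1 + 2\right) = \left(w^{2} - 11 w\right) + w 3 = \left(w^{2} - 11 w\right) + 3 w = w^{2} - 8 w$)
$s{\left(2,12 \right)} 26 + I{\left(-9 \right)} = \left(-8\right) 26 - 9 \left(-8 - 9\right) = -208 - -153 = -208 + 153 = -55$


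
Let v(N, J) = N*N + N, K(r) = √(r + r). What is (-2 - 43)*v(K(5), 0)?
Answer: -450 - 45*√10 ≈ -592.30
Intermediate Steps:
K(r) = √2*√r (K(r) = √(2*r) = √2*√r)
v(N, J) = N + N² (v(N, J) = N² + N = N + N²)
(-2 - 43)*v(K(5), 0) = (-2 - 43)*((√2*√5)*(1 + √2*√5)) = -45*√10*(1 + √10)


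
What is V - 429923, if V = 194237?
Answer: -235686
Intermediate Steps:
V - 429923 = 194237 - 429923 = -235686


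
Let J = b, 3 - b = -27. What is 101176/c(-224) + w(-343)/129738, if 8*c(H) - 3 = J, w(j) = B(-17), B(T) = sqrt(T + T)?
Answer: 809408/33 + I*sqrt(34)/129738 ≈ 24528.0 + 4.4944e-5*I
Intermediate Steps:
B(T) = sqrt(2)*sqrt(T) (B(T) = sqrt(2*T) = sqrt(2)*sqrt(T))
b = 30 (b = 3 - 1*(-27) = 3 + 27 = 30)
w(j) = I*sqrt(34) (w(j) = sqrt(2)*sqrt(-17) = sqrt(2)*(I*sqrt(17)) = I*sqrt(34))
J = 30
c(H) = 33/8 (c(H) = 3/8 + (1/8)*30 = 3/8 + 15/4 = 33/8)
101176/c(-224) + w(-343)/129738 = 101176/(33/8) + (I*sqrt(34))/129738 = 101176*(8/33) + (I*sqrt(34))*(1/129738) = 809408/33 + I*sqrt(34)/129738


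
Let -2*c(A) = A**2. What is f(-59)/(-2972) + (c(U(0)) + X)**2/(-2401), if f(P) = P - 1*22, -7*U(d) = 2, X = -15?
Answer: -1147349387/17132988572 ≈ -0.066967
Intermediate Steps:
U(d) = -2/7 (U(d) = -1/7*2 = -2/7)
f(P) = -22 + P (f(P) = P - 22 = -22 + P)
c(A) = -A**2/2
f(-59)/(-2972) + (c(U(0)) + X)**2/(-2401) = (-22 - 59)/(-2972) + (-(-2/7)**2/2 - 15)**2/(-2401) = -81*(-1/2972) + (-1/2*4/49 - 15)**2*(-1/2401) = 81/2972 + (-2/49 - 15)**2*(-1/2401) = 81/2972 + (-737/49)**2*(-1/2401) = 81/2972 + (543169/2401)*(-1/2401) = 81/2972 - 543169/5764801 = -1147349387/17132988572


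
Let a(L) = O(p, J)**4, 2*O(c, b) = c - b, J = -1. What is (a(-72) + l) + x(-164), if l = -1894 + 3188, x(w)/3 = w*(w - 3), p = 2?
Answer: 1335409/16 ≈ 83463.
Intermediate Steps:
x(w) = 3*w*(-3 + w) (x(w) = 3*(w*(w - 3)) = 3*(w*(-3 + w)) = 3*w*(-3 + w))
O(c, b) = c/2 - b/2 (O(c, b) = (c - b)/2 = c/2 - b/2)
a(L) = 81/16 (a(L) = ((1/2)*2 - 1/2*(-1))**4 = (1 + 1/2)**4 = (3/2)**4 = 81/16)
l = 1294
(a(-72) + l) + x(-164) = (81/16 + 1294) + 3*(-164)*(-3 - 164) = 20785/16 + 3*(-164)*(-167) = 20785/16 + 82164 = 1335409/16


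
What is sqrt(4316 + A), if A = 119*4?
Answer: 2*sqrt(1198) ≈ 69.224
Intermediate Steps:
A = 476
sqrt(4316 + A) = sqrt(4316 + 476) = sqrt(4792) = 2*sqrt(1198)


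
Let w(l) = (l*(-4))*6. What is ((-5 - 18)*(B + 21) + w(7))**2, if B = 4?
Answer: 552049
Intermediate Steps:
w(l) = -24*l (w(l) = -4*l*6 = -24*l)
((-5 - 18)*(B + 21) + w(7))**2 = ((-5 - 18)*(4 + 21) - 24*7)**2 = (-23*25 - 168)**2 = (-575 - 168)**2 = (-743)**2 = 552049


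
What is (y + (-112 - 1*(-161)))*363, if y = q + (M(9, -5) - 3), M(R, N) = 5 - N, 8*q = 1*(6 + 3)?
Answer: 165891/8 ≈ 20736.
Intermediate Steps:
q = 9/8 (q = (1*(6 + 3))/8 = (1*9)/8 = (⅛)*9 = 9/8 ≈ 1.1250)
y = 65/8 (y = 9/8 + ((5 - 1*(-5)) - 3) = 9/8 + ((5 + 5) - 3) = 9/8 + (10 - 3) = 9/8 + 7 = 65/8 ≈ 8.1250)
(y + (-112 - 1*(-161)))*363 = (65/8 + (-112 - 1*(-161)))*363 = (65/8 + (-112 + 161))*363 = (65/8 + 49)*363 = (457/8)*363 = 165891/8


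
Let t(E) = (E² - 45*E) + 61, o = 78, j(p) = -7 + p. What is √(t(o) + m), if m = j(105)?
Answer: √2733 ≈ 52.278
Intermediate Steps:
t(E) = 61 + E² - 45*E
m = 98 (m = -7 + 105 = 98)
√(t(o) + m) = √((61 + 78² - 45*78) + 98) = √((61 + 6084 - 3510) + 98) = √(2635 + 98) = √2733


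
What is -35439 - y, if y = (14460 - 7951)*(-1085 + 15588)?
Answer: -94435466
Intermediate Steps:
y = 94400027 (y = 6509*14503 = 94400027)
-35439 - y = -35439 - 1*94400027 = -35439 - 94400027 = -94435466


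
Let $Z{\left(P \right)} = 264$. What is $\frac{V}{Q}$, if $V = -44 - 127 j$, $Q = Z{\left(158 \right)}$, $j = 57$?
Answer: $- \frac{7283}{264} \approx -27.587$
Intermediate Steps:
$Q = 264$
$V = -7283$ ($V = -44 - 7239 = -7283$)
$\frac{V}{Q} = - \frac{7283}{264}$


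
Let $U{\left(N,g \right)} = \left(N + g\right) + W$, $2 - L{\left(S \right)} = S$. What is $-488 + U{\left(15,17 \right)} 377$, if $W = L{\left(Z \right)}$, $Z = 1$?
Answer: $11953$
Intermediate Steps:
$L{\left(S \right)} = 2 - S$
$W = 1$ ($W = 2 - 1 = 1$)
$U{\left(N,g \right)} = 1 + N + g$ ($U{\left(N,g \right)} = \left(N + g\right) + 1 = 1 + N + g$)
$-488 + U{\left(15,17 \right)} 377 = -488 + \left(1 + 15 + 17\right) 377 = -488 + 33 \cdot 377 = -488 + 12441 = 11953$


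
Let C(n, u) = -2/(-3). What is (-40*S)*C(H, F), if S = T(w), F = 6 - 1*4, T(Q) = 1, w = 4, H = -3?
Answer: -80/3 ≈ -26.667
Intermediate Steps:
F = 2 (F = 6 - 4 = 2)
C(n, u) = ⅔ (C(n, u) = -2*(-⅓) = ⅔)
S = 1
(-40*S)*C(H, F) = -40*1*(⅔) = -40*⅔ = -80/3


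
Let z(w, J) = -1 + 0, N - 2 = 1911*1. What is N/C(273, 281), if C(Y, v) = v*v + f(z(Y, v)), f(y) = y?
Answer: 1913/78960 ≈ 0.024227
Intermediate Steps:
N = 1913 (N = 2 + 1911*1 = 2 + 1911 = 1913)
z(w, J) = -1
C(Y, v) = -1 + v² (C(Y, v) = v*v - 1 = v² - 1 = -1 + v²)
N/C(273, 281) = 1913/(-1 + 281²) = 1913/(-1 + 78961) = 1913/78960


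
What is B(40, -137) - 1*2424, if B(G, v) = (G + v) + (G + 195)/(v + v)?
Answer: -690989/274 ≈ -2521.9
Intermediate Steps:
B(G, v) = G + v + (195 + G)/(2*v) (B(G, v) = (G + v) + (195 + G)/((2*v)) = (G + v) + (195 + G)*(1/(2*v)) = (G + v) + (195 + G)/(2*v) = G + v + (195 + G)/(2*v))
B(40, -137) - 1*2424 = (½)*(195 + 40 + 2*(-137)*(40 - 137))/(-137) - 1*2424 = (½)*(-1/137)*(195 + 40 + 2*(-137)*(-97)) - 2424 = (½)*(-1/137)*(195 + 40 + 26578) - 2424 = (½)*(-1/137)*26813 - 2424 = -26813/274 - 2424 = -690989/274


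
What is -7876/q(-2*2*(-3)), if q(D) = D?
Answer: -1969/3 ≈ -656.33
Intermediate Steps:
-7876/q(-2*2*(-3)) = -7876/(-2*2*(-3)) = -7876/((-4*(-3))) = -7876/12 = -7876*1/12 = -1969/3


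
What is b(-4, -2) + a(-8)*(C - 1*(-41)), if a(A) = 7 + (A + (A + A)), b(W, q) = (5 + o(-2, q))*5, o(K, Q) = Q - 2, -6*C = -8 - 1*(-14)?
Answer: -675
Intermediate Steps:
C = -1 (C = -(-8 - 1*(-14))/6 = -(-8 + 14)/6 = -1/6*6 = -1)
o(K, Q) = -2 + Q
b(W, q) = 15 + 5*q (b(W, q) = (5 + (-2 + q))*5 = (3 + q)*5 = 15 + 5*q)
a(A) = 7 + 3*A (a(A) = 7 + (A + 2*A) = 7 + 3*A)
b(-4, -2) + a(-8)*(C - 1*(-41)) = (15 + 5*(-2)) + (7 + 3*(-8))*(-1 - 1*(-41)) = (15 - 10) + (7 - 24)*(-1 + 41) = 5 - 17*40 = 5 - 680 = -675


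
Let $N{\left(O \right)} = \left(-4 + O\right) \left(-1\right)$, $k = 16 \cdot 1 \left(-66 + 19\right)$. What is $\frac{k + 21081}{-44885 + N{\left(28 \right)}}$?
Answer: $- \frac{20329}{44909} \approx -0.45267$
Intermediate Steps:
$k = -752$ ($k = 16 \left(-47\right) = -752$)
$N{\left(O \right)} = 4 - O$
$\frac{k + 21081}{-44885 + N{\left(28 \right)}} = \frac{-752 + 21081}{-44885 + \left(4 - 28\right)} = \frac{20329}{-44885 + \left(4 - 28\right)} = \frac{20329}{-44885 - 24} = \frac{20329}{-44909} = 20329 \left(- \frac{1}{44909}\right) = - \frac{20329}{44909}$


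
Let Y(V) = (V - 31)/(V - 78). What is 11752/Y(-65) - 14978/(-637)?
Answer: 133992415/7644 ≈ 17529.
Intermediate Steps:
Y(V) = (-31 + V)/(-78 + V)
11752/Y(-65) - 14978/(-637) = 11752/(((-31 - 65)/(-78 - 65))) - 14978/(-637) = 11752/((-96/(-143))) - 14978*(-1/637) = 11752/((-1/143*(-96))) + 14978/637 = 11752/(96/143) + 14978/637 = 11752*(143/96) + 14978/637 = 210067/12 + 14978/637 = 133992415/7644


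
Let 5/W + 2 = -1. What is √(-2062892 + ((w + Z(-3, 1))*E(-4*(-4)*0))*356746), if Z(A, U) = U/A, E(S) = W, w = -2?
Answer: I*√6079918/3 ≈ 821.92*I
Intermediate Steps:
W = -5/3 (W = 5/(-2 - 1) = 5/(-3) = 5*(-⅓) = -5/3 ≈ -1.6667)
E(S) = -5/3
√(-2062892 + ((w + Z(-3, 1))*E(-4*(-4)*0))*356746) = √(-2062892 + ((-2 + 1/(-3))*(-5/3))*356746) = √(-2062892 + ((-2 + 1*(-⅓))*(-5/3))*356746) = √(-2062892 + ((-2 - ⅓)*(-5/3))*356746) = √(-2062892 - 7/3*(-5/3)*356746) = √(-2062892 + (35/9)*356746) = √(-2062892 + 12486110/9) = √(-6079918/9) = I*√6079918/3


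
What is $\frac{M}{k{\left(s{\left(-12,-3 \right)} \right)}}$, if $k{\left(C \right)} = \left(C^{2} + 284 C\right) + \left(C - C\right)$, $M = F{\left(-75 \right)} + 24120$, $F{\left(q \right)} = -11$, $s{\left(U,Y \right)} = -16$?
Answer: $- \frac{24109}{4288} \approx -5.6224$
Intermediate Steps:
$M = 24109$ ($M = -11 + 24120 = 24109$)
$k{\left(C \right)} = C^{2} + 284 C$ ($k{\left(C \right)} = \left(C^{2} + 284 C\right) + 0 = C^{2} + 284 C$)
$\frac{M}{k{\left(s{\left(-12,-3 \right)} \right)}} = \frac{24109}{\left(-16\right) \left(284 - 16\right)} = \frac{24109}{\left(-16\right) 268} = \frac{24109}{-4288} = 24109 \left(- \frac{1}{4288}\right) = - \frac{24109}{4288}$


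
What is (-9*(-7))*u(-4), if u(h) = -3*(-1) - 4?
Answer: -63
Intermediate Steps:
u(h) = -1 (u(h) = 3 - 4 = -1)
(-9*(-7))*u(-4) = -9*(-7)*(-1) = 63*(-1) = -63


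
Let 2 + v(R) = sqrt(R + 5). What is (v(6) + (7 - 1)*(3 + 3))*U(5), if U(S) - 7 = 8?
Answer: 510 + 15*sqrt(11) ≈ 559.75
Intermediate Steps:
v(R) = -2 + sqrt(5 + R) (v(R) = -2 + sqrt(R + 5) = -2 + sqrt(5 + R))
U(S) = 15 (U(S) = 7 + 8 = 15)
(v(6) + (7 - 1)*(3 + 3))*U(5) = ((-2 + sqrt(5 + 6)) + (7 - 1)*(3 + 3))*15 = ((-2 + sqrt(11)) + 6*6)*15 = ((-2 + sqrt(11)) + 36)*15 = (34 + sqrt(11))*15 = 510 + 15*sqrt(11)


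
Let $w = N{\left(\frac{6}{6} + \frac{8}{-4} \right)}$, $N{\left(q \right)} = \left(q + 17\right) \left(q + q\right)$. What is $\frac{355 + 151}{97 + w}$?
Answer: $\frac{506}{65} \approx 7.7846$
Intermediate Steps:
$N{\left(q \right)} = 2 q \left(17 + q\right)$ ($N{\left(q \right)} = \left(17 + q\right) 2 q = 2 q \left(17 + q\right)$)
$w = -32$ ($w = 2 \left(\frac{6}{6} + \frac{8}{-4}\right) \left(17 + \left(\frac{6}{6} + \frac{8}{-4}\right)\right) = 2 \left(6 \cdot \frac{1}{6} + 8 \left(- \frac{1}{4}\right)\right) \left(17 + \left(6 \cdot \frac{1}{6} + 8 \left(- \frac{1}{4}\right)\right)\right) = 2 \left(1 - 2\right) \left(17 + \left(1 - 2\right)\right) = 2 \left(-1\right) \left(17 - 1\right) = 2 \left(-1\right) 16 = -32$)
$\frac{355 + 151}{97 + w} = \frac{355 + 151}{97 - 32} = \frac{506}{65}$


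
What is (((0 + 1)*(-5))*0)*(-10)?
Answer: 0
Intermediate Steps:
(((0 + 1)*(-5))*0)*(-10) = ((1*(-5))*0)*(-10) = -5*0*(-10) = 0*(-10) = 0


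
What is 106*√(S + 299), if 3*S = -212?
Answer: 106*√2055/3 ≈ 1601.7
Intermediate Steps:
S = -212/3 (S = (⅓)*(-212) = -212/3 ≈ -70.667)
106*√(S + 299) = 106*√(-212/3 + 299) = 106*√(685/3) = 106*(√2055/3) = 106*√2055/3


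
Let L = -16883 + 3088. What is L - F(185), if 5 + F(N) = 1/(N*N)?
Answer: -471962751/34225 ≈ -13790.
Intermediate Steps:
F(N) = -5 + N⁻² (F(N) = -5 + 1/(N*N) = -5 + 1/(N²) = -5 + N⁻²)
L = -13795
L - F(185) = -13795 - (-5 + 185⁻²) = -13795 - (-5 + 1/34225) = -13795 - 1*(-171124/34225) = -13795 + 171124/34225 = -471962751/34225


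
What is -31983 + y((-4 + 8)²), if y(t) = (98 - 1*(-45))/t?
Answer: -511585/16 ≈ -31974.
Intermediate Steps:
y(t) = 143/t (y(t) = (98 + 45)/t = 143/t)
-31983 + y((-4 + 8)²) = -31983 + 143/((-4 + 8)²) = -31983 + 143/(4²) = -31983 + 143/16 = -511585/16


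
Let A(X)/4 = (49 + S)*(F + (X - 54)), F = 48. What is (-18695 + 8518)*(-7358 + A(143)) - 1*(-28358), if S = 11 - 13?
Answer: -187208088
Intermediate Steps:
S = -2
A(X) = -1128 + 188*X (A(X) = 4*((49 - 2)*(48 + (X - 54))) = 4*(47*(48 + (-54 + X))) = 4*(47*(-6 + X)) = 4*(-282 + 47*X) = -1128 + 188*X)
(-18695 + 8518)*(-7358 + A(143)) - 1*(-28358) = (-18695 + 8518)*(-7358 + (-1128 + 188*143)) - 1*(-28358) = -10177*(-7358 + (-1128 + 26884)) + 28358 = -10177*(-7358 + 25756) + 28358 = -10177*18398 + 28358 = -187236446 + 28358 = -187208088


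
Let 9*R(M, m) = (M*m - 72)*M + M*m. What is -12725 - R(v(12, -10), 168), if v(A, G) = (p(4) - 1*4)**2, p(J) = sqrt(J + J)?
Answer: -99871/3 + 43520*sqrt(2)/3 ≈ -12775.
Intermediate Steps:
p(J) = sqrt(2)*sqrt(J) (p(J) = sqrt(2*J) = sqrt(2)*sqrt(J))
v(A, G) = (-4 + 2*sqrt(2))**2 (v(A, G) = (sqrt(2)*sqrt(4) - 1*4)**2 = (sqrt(2)*2 - 4)**2 = (2*sqrt(2) - 4)**2 = (-4 + 2*sqrt(2))**2)
R(M, m) = M*m/9 + M*(-72 + M*m)/9 (R(M, m) = ((M*m - 72)*M + M*m)/9 = ((-72 + M*m)*M + M*m)/9 = (M*(-72 + M*m) + M*m)/9 = (M*m + M*(-72 + M*m))/9 = M*m/9 + M*(-72 + M*m)/9)
-12725 - R(v(12, -10), 168) = -12725 - (24 - 16*sqrt(2))*(-72 + 168 + (24 - 16*sqrt(2))*168)/9 = -12725 - (24 - 16*sqrt(2))*(-72 + 168 + (4032 - 2688*sqrt(2)))/9 = -12725 - (24 - 16*sqrt(2))*(4128 - 2688*sqrt(2))/9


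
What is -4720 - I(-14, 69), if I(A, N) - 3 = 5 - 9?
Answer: -4719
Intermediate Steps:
I(A, N) = -1 (I(A, N) = 3 + (5 - 9) = 3 - 4 = -1)
-4720 - I(-14, 69) = -4720 - 1*(-1) = -4720 + 1 = -4719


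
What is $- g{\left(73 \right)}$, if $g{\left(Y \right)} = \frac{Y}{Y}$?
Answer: $-1$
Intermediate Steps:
$g{\left(Y \right)} = 1$
$- g{\left(73 \right)} = \left(-1\right) 1 = -1$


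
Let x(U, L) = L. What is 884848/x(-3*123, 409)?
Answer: 884848/409 ≈ 2163.4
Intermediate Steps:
884848/x(-3*123, 409) = 884848/409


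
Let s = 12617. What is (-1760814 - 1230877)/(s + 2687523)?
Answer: -2991691/2700140 ≈ -1.1080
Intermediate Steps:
(-1760814 - 1230877)/(s + 2687523) = (-1760814 - 1230877)/(12617 + 2687523) = -2991691/2700140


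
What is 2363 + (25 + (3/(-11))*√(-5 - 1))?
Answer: 2388 - 3*I*√6/11 ≈ 2388.0 - 0.66804*I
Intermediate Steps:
2363 + (25 + (3/(-11))*√(-5 - 1)) = 2363 + (25 + (3*(-1/11))*√(-6)) = 2363 + (25 - 3*I*√6/11) = 2388 - 3*I*√6/11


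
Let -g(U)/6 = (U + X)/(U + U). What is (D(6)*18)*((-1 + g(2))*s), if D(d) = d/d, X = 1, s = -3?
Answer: 297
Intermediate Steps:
g(U) = -3*(1 + U)/U (g(U) = -6*(U + 1)/(U + U) = -6*(1 + U)/(2*U) = -6*(1 + U)*1/(2*U) = -3*(1 + U)/U)
D(d) = 1
(D(6)*18)*((-1 + g(2))*s) = (1*18)*((-1 + (-3 - 3/2))*(-3)) = 18*((-1 + (-3 - 3*½))*(-3)) = 18*((-1 + (-3 - 3/2))*(-3)) = 18*((-1 - 9/2)*(-3)) = 18*(-11/2*(-3)) = 18*(33/2) = 297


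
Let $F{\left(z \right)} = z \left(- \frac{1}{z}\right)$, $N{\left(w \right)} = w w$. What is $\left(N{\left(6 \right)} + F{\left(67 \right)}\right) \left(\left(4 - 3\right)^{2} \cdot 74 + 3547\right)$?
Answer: $126735$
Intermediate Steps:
$N{\left(w \right)} = w^{2}$
$F{\left(z \right)} = -1$
$\left(N{\left(6 \right)} + F{\left(67 \right)}\right) \left(\left(4 - 3\right)^{2} \cdot 74 + 3547\right) = \left(6^{2} - 1\right) \left(\left(4 - 3\right)^{2} \cdot 74 + 3547\right) = \left(36 - 1\right) \left(1^{2} \cdot 74 + 3547\right) = 35 \left(1 \cdot 74 + 3547\right) = 35 \left(74 + 3547\right) = 35 \cdot 3621 = 126735$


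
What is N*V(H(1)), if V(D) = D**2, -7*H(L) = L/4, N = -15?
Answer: -15/784 ≈ -0.019133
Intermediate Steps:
H(L) = -L/28 (H(L) = -L/(7*4) = -L/28)
N*V(H(1)) = -15*(-1/28*1)**2 = -15*(-1/28)**2 = -15*1/784 = -15/784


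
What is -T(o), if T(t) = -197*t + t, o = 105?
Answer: 20580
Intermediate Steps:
T(t) = -196*t
-T(o) = -(-196)*105 = -1*(-20580) = 20580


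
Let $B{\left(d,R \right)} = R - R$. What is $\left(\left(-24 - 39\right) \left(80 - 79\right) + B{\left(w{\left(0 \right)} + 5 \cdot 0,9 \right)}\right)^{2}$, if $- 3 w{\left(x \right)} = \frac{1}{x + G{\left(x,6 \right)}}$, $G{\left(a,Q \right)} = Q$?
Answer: $3969$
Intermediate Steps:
$w{\left(x \right)} = - \frac{1}{3 \left(6 + x\right)}$ ($w{\left(x \right)} = - \frac{1}{3 \left(x + 6\right)} = - \frac{1}{3 \left(6 + x\right)}$)
$B{\left(d,R \right)} = 0$
$\left(\left(-24 - 39\right) \left(80 - 79\right) + B{\left(w{\left(0 \right)} + 5 \cdot 0,9 \right)}\right)^{2} = \left(\left(-24 - 39\right) \left(80 - 79\right) + 0\right)^{2} = \left(\left(-63\right) 1 + 0\right)^{2} = \left(-63 + 0\right)^{2} = \left(-63\right)^{2} = 3969$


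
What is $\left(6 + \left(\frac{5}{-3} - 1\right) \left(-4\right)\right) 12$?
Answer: $200$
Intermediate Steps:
$\left(6 + \left(\frac{5}{-3} - 1\right) \left(-4\right)\right) 12 = \left(6 + \left(5 \left(- \frac{1}{3}\right) - 1\right) \left(-4\right)\right) 12 = \left(6 + \left(- \frac{5}{3} - 1\right) \left(-4\right)\right) 12 = \left(6 - - \frac{32}{3}\right) 12 = \left(6 + \frac{32}{3}\right) 12 = \frac{50}{3} \cdot 12 = 200$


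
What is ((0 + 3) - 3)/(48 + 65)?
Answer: 0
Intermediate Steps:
((0 + 3) - 3)/(48 + 65) = (3 - 3)/113 = 0*(1/113) = 0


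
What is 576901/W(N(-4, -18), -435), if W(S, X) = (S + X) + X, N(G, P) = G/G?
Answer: -576901/869 ≈ -663.87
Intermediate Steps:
N(G, P) = 1
W(S, X) = S + 2*X
576901/W(N(-4, -18), -435) = 576901/(1 + 2*(-435)) = 576901/(1 - 870) = 576901/(-869) = 576901*(-1/869) = -576901/869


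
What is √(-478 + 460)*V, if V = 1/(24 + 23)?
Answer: 3*I*√2/47 ≈ 0.090269*I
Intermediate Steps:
V = 1/47 ≈ 0.021277
√(-478 + 460)*V = √(-478 + 460)*(1/47) = √(-18)*(1/47) = (3*I*√2)*(1/47) = 3*I*√2/47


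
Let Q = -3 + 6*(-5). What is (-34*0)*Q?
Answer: 0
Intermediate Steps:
Q = -33 (Q = -3 - 30 = -33)
(-34*0)*Q = -34*0*(-33) = 0*(-33) = 0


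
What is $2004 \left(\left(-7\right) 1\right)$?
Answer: $-14028$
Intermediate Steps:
$2004 \left(\left(-7\right) 1\right) = 2004 \left(-7\right) = -14028$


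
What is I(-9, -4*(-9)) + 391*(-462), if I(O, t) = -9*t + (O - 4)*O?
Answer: -180849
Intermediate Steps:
I(O, t) = -9*t + O*(-4 + O) (I(O, t) = -9*t + (-4 + O)*O = -9*t + O*(-4 + O))
I(-9, -4*(-9)) + 391*(-462) = ((-9)² - (-36)*(-9) - 4*(-9)) + 391*(-462) = (81 - 9*36 + 36) - 180642 = (81 - 324 + 36) - 180642 = -207 - 180642 = -180849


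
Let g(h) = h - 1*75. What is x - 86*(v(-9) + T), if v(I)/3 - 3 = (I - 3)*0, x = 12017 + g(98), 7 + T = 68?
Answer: 6020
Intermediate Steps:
T = 61 (T = -7 + 68 = 61)
g(h) = -75 + h (g(h) = h - 75 = -75 + h)
x = 12040 (x = 12017 + (-75 + 98) = 12017 + 23 = 12040)
v(I) = 9 (v(I) = 9 + 3*((I - 3)*0) = 9 + 3*((-3 + I)*0) = 9 + 3*0 = 9 + 0 = 9)
x - 86*(v(-9) + T) = 12040 - 86*(9 + 61) = 12040 - 86*70 = 12040 - 6020 = 6020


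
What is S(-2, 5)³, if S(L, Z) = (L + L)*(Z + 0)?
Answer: -8000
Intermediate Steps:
S(L, Z) = 2*L*Z (S(L, Z) = (2*L)*Z = 2*L*Z)
S(-2, 5)³ = (2*(-2)*5)³ = (-20)³ = -8000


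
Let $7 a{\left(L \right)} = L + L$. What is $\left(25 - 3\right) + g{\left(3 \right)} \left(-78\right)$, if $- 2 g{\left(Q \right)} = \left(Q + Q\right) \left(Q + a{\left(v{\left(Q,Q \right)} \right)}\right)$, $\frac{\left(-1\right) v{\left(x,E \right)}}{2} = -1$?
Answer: $\frac{6004}{7} \approx 857.71$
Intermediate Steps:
$v{\left(x,E \right)} = 2$ ($v{\left(x,E \right)} = \left(-2\right) \left(-1\right) = 2$)
$a{\left(L \right)} = \frac{2 L}{7}$ ($a{\left(L \right)} = \frac{L + L}{7} = \frac{2 L}{7}$)
$g{\left(Q \right)} = - Q \left(\frac{4}{7} + Q\right)$ ($g{\left(Q \right)} = - \frac{\left(Q + Q\right) \left(Q + \frac{2}{7} \cdot 2\right)}{2} = - \frac{2 Q \left(Q + \frac{4}{7}\right)}{2} = - \frac{2 Q \left(\frac{4}{7} + Q\right)}{2} = - Q \left(\frac{4}{7} + Q\right)$)
$\left(25 - 3\right) + g{\left(3 \right)} \left(-78\right) = \left(25 - 3\right) + \left(- \frac{1}{7}\right) 3 \left(4 + 7 \cdot 3\right) \left(-78\right) = \left(25 - 3\right) + \left(- \frac{1}{7}\right) 3 \left(4 + 21\right) \left(-78\right) = 22 + \left(- \frac{1}{7}\right) 3 \cdot 25 \left(-78\right) = 22 - - \frac{5850}{7} = 22 + \frac{5850}{7} = \frac{6004}{7}$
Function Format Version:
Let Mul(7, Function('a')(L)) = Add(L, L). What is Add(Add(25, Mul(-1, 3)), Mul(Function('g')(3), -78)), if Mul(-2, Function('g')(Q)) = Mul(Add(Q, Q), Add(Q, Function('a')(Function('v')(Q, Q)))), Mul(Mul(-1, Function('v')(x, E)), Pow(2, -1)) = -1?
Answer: Rational(6004, 7) ≈ 857.71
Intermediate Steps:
Function('v')(x, E) = 2 (Function('v')(x, E) = Mul(-2, -1) = 2)
Function('a')(L) = Mul(Rational(2, 7), L) (Function('a')(L) = Mul(Rational(1, 7), Add(L, L)) = Mul(Rational(1, 7), Mul(2, L)) = Mul(Rational(2, 7), L))
Function('g')(Q) = Mul(-1, Q, Add(Rational(4, 7), Q)) (Function('g')(Q) = Mul(Rational(-1, 2), Mul(Add(Q, Q), Add(Q, Mul(Rational(2, 7), 2)))) = Mul(Rational(-1, 2), Mul(Mul(2, Q), Add(Q, Rational(4, 7)))) = Mul(Rational(-1, 2), Mul(Mul(2, Q), Add(Rational(4, 7), Q))) = Mul(Rational(-1, 2), Mul(2, Q, Add(Rational(4, 7), Q))) = Mul(-1, Q, Add(Rational(4, 7), Q)))
Add(Add(25, Mul(-1, 3)), Mul(Function('g')(3), -78)) = Add(Add(25, Mul(-1, 3)), Mul(Mul(Rational(-1, 7), 3, Add(4, Mul(7, 3))), -78)) = Add(Add(25, -3), Mul(Mul(Rational(-1, 7), 3, Add(4, 21)), -78)) = Add(22, Mul(Mul(Rational(-1, 7), 3, 25), -78)) = Add(22, Mul(Rational(-75, 7), -78)) = Add(22, Rational(5850, 7)) = Rational(6004, 7)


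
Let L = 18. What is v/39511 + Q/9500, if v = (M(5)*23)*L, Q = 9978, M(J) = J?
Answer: 206952879/187677250 ≈ 1.1027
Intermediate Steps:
v = 2070 (v = (5*23)*18 = 115*18 = 2070)
v/39511 + Q/9500 = 2070/39511 + 9978/9500 = 2070*(1/39511) + 9978*(1/9500) = 2070/39511 + 4989/4750 = 206952879/187677250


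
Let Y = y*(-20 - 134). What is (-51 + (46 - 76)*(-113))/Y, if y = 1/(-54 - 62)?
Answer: 27666/11 ≈ 2515.1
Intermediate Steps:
y = -1/116 (y = 1/(-116) = -1/116 ≈ -0.0086207)
Y = 77/58 (Y = -(-20 - 134)/116 = -1/116*(-154) = 77/58 ≈ 1.3276)
(-51 + (46 - 76)*(-113))/Y = (-51 + (46 - 76)*(-113))/(77/58) = (-51 - 30*(-113))*(58/77) = (-51 + 3390)*(58/77) = 3339*(58/77) = 27666/11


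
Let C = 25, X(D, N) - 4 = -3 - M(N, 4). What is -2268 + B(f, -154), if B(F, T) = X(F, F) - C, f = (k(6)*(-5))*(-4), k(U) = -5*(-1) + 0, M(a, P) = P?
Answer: -2296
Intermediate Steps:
X(D, N) = -3 (X(D, N) = 4 + (-3 - 1*4) = 4 + (-3 - 4) = 4 - 7 = -3)
k(U) = 5 (k(U) = 5 + 0 = 5)
f = 100 (f = (5*(-5))*(-4) = -25*(-4) = 100)
B(F, T) = -28 (B(F, T) = -3 - 1*25 = -3 - 25 = -28)
-2268 + B(f, -154) = -2268 - 28 = -2296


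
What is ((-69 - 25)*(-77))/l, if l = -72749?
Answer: -7238/72749 ≈ -0.099493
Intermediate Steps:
((-69 - 25)*(-77))/l = ((-69 - 25)*(-77))/(-72749) = -94*(-77)*(-1/72749) = 7238*(-1/72749) = -7238/72749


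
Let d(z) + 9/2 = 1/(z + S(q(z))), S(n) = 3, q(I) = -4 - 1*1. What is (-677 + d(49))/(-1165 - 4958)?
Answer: 35437/318396 ≈ 0.11130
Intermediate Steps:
q(I) = -5 (q(I) = -4 - 1 = -5)
d(z) = -9/2 + 1/(3 + z) (d(z) = -9/2 + 1/(z + 3) = -9/2 + 1/(3 + z))
(-677 + d(49))/(-1165 - 4958) = (-677 + (-25 - 9*49)/(2*(3 + 49)))/(-1165 - 4958) = (-677 + (½)*(-25 - 441)/52)/(-6123) = (-677 + (½)*(1/52)*(-466))*(-1/6123) = (-677 - 233/52)*(-1/6123) = -35437/52*(-1/6123) = 35437/318396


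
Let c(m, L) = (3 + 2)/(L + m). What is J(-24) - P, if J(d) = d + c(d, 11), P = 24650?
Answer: -320767/13 ≈ -24674.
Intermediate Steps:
c(m, L) = 5/(L + m)
J(d) = d + 5/(11 + d)
J(-24) - P = (5 - 24*(11 - 24))/(11 - 24) - 1*24650 = (5 - 24*(-13))/(-13) - 24650 = -(5 + 312)/13 - 24650 = -1/13*317 - 24650 = -317/13 - 24650 = -320767/13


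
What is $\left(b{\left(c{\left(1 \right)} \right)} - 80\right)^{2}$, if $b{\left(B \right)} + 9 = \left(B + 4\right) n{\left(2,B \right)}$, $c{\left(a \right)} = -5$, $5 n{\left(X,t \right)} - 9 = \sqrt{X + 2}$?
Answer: $\frac{207936}{25} \approx 8317.4$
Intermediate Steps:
$n{\left(X,t \right)} = \frac{9}{5} + \frac{\sqrt{2 + X}}{5}$ ($n{\left(X,t \right)} = \frac{9}{5} + \frac{\sqrt{X + 2}}{5} = \frac{9}{5} + \frac{\sqrt{2 + X}}{5}$)
$b{\left(B \right)} = - \frac{1}{5} + \frac{11 B}{5}$ ($b{\left(B \right)} = -9 + \left(B + 4\right) \left(\frac{9}{5} + \frac{\sqrt{2 + 2}}{5}\right) = -9 + \left(4 + B\right) \left(\frac{9}{5} + \frac{\sqrt{4}}{5}\right) = -9 + \left(4 + B\right) \left(\frac{9}{5} + \frac{1}{5} \cdot 2\right) = -9 + \left(4 + B\right) \left(\frac{9}{5} + \frac{2}{5}\right) = -9 + \left(4 + B\right) \frac{11}{5} = -9 + \left(\frac{44}{5} + \frac{11 B}{5}\right) = - \frac{1}{5} + \frac{11 B}{5}$)
$\left(b{\left(c{\left(1 \right)} \right)} - 80\right)^{2} = \left(\left(- \frac{1}{5} + \frac{11}{5} \left(-5\right)\right) - 80\right)^{2} = \left(\left(- \frac{1}{5} - 11\right) - 80\right)^{2} = \left(- \frac{56}{5} - 80\right)^{2} = \left(- \frac{456}{5}\right)^{2} = \frac{207936}{25}$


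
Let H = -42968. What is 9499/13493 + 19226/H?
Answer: 567697/2212852 ≈ 0.25655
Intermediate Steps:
9499/13493 + 19226/H = 9499/13493 + 19226/(-42968) = 9499*(1/13493) + 19226*(-1/42968) = 9499/13493 - 9613/21484 = 567697/2212852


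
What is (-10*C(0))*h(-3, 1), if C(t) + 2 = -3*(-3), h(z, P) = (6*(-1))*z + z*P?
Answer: -1050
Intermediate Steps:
h(z, P) = -6*z + P*z
C(t) = 7 (C(t) = -2 - 3*(-3) = -2 + 9 = 7)
(-10*C(0))*h(-3, 1) = (-10*7)*(-3*(-6 + 1)) = -(-210)*(-5) = -70*15 = -1050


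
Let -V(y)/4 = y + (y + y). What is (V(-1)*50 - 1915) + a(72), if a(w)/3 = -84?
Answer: -1567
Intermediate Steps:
V(y) = -12*y (V(y) = -4*(y + (y + y)) = -4*(y + 2*y) = -12*y)
a(w) = -252 (a(w) = 3*(-84) = -252)
(V(-1)*50 - 1915) + a(72) = (-12*(-1)*50 - 1915) - 252 = (12*50 - 1915) - 252 = (600 - 1915) - 252 = -1315 - 252 = -1567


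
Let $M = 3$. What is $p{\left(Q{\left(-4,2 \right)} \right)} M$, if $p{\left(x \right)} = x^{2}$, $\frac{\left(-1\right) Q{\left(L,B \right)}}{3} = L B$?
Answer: $1728$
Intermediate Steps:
$Q{\left(L,B \right)} = - 3 B L$ ($Q{\left(L,B \right)} = - 3 L B = - 3 B L$)
$p{\left(Q{\left(-4,2 \right)} \right)} M = \left(\left(-3\right) 2 \left(-4\right)\right)^{2} \cdot 3 = 24^{2} \cdot 3 = 576 \cdot 3 = 1728$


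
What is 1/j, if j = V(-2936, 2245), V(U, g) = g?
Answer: 1/2245 ≈ 0.00044543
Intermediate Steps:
j = 2245
1/j = 1/2245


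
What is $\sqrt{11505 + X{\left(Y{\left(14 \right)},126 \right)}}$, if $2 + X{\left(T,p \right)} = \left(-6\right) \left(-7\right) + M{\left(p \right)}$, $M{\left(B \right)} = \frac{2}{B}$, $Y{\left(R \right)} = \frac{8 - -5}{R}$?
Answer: $\frac{2 \sqrt{1272838}}{21} \approx 107.45$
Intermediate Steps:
$Y{\left(R \right)} = \frac{13}{R}$ ($Y{\left(R \right)} = \frac{8 + 5}{R} = \frac{13}{R}$)
$X{\left(T,p \right)} = 40 + \frac{2}{p}$ ($X{\left(T,p \right)} = -2 + \left(\left(-6\right) \left(-7\right) + \frac{2}{p}\right) = -2 + \left(42 + \frac{2}{p}\right) = 40 + \frac{2}{p}$)
$\sqrt{11505 + X{\left(Y{\left(14 \right)},126 \right)}} = \sqrt{11505 + \left(40 + \frac{2}{126}\right)} = \sqrt{11505 + \left(40 + 2 \cdot \frac{1}{126}\right)} = \sqrt{11505 + \left(40 + \frac{1}{63}\right)} = \sqrt{11505 + \frac{2521}{63}} = \sqrt{\frac{727336}{63}} = \frac{2 \sqrt{1272838}}{21}$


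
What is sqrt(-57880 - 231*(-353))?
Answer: sqrt(23663) ≈ 153.83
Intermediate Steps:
sqrt(-57880 - 231*(-353)) = sqrt(-57880 + 81543) = sqrt(23663)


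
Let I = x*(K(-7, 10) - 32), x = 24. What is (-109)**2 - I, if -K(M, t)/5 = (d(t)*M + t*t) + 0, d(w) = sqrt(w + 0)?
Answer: 24649 - 840*sqrt(10) ≈ 21993.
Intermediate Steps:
d(w) = sqrt(w)
K(M, t) = -5*t**2 - 5*M*sqrt(t) (K(M, t) = -5*((sqrt(t)*M + t*t) + 0) = -5*((M*sqrt(t) + t**2) + 0) = -5*((t**2 + M*sqrt(t)) + 0) = -5*(t**2 + M*sqrt(t)) = -5*t**2 - 5*M*sqrt(t))
I = -12768 + 840*sqrt(10) (I = 24*((-5*10**2 - 5*(-7)*sqrt(10)) - 32) = 24*((-5*100 + 35*sqrt(10)) - 32) = 24*((-500 + 35*sqrt(10)) - 32) = 24*(-532 + 35*sqrt(10)) = -12768 + 840*sqrt(10) ≈ -10112.)
(-109)**2 - I = (-109)**2 - (-12768 + 840*sqrt(10)) = 11881 + (12768 - 840*sqrt(10)) = 24649 - 840*sqrt(10)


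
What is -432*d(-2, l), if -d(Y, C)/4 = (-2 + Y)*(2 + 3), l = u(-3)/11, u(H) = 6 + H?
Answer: -34560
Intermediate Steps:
l = 3/11 (l = (6 - 3)/11 = 3*(1/11) = 3/11 ≈ 0.27273)
d(Y, C) = 40 - 20*Y (d(Y, C) = -4*(-2 + Y)*(2 + 3) = -4*(-2 + Y)*5 = -4*(-10 + 5*Y) = 40 - 20*Y)
-432*d(-2, l) = -432*(40 - 20*(-2)) = -432*(40 + 40) = -432*80 = -34560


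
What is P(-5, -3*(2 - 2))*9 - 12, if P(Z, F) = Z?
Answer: -57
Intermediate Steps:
P(-5, -3*(2 - 2))*9 - 12 = -5*9 - 12 = -45 - 12 = -57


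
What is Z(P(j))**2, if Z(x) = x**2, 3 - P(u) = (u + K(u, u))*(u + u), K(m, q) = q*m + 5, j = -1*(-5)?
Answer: 14498327281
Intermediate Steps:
j = 5
K(m, q) = 5 + m*q (K(m, q) = m*q + 5 = 5 + m*q)
P(u) = 3 - 2*u*(5 + u + u**2) (P(u) = 3 - (u + (5 + u*u))*(u + u) = 3 - (u + (5 + u**2))*2*u = 3 - (5 + u + u**2)*2*u = 3 - 2*u*(5 + u + u**2))
Z(P(j))**2 = ((3 - 2*5**2 - 2*5*(5 + 5**2))**2)**2 = ((3 - 2*25 - 2*5*(5 + 25))**2)**2 = ((3 - 50 - 2*5*30)**2)**2 = ((3 - 50 - 300)**2)**2 = ((-347)**2)**2 = 120409**2 = 14498327281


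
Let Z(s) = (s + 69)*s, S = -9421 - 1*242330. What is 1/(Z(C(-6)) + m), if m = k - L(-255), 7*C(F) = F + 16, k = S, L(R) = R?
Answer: -49/12318374 ≈ -3.9778e-6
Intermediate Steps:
S = -251751 (S = -9421 - 242330 = -251751)
k = -251751
C(F) = 16/7 + F/7 (C(F) = (F + 16)/7 = (16 + F)/7 = 16/7 + F/7)
Z(s) = s*(69 + s) (Z(s) = (69 + s)*s = s*(69 + s))
m = -251496 (m = -251751 - 1*(-255) = -251751 + 255 = -251496)
1/(Z(C(-6)) + m) = 1/((16/7 + (⅐)*(-6))*(69 + (16/7 + (⅐)*(-6))) - 251496) = 1/((16/7 - 6/7)*(69 + (16/7 - 6/7)) - 251496) = 1/(10*(69 + 10/7)/7 - 251496) = 1/((10/7)*(493/7) - 251496) = 1/(4930/49 - 251496) = 1/(-12318374/49) = -49/12318374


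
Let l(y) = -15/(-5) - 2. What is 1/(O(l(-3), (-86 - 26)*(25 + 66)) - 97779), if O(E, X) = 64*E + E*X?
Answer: -1/107907 ≈ -9.2672e-6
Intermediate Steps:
l(y) = 1 (l(y) = -15*(-1)/5 - 2 = -5*(-⅗) - 2 = 3 - 2 = 1)
1/(O(l(-3), (-86 - 26)*(25 + 66)) - 97779) = 1/(1*(64 + (-86 - 26)*(25 + 66)) - 97779) = 1/(1*(64 - 112*91) - 97779) = 1/(1*(64 - 10192) - 97779) = 1/(1*(-10128) - 97779) = 1/(-10128 - 97779) = 1/(-107907) = -1/107907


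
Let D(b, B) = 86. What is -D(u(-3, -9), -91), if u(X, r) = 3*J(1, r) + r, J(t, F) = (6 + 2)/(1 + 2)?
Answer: -86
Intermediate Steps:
J(t, F) = 8/3
u(X, r) = 8 + r (u(X, r) = 3*(8/3) + r = 8 + r)
-D(u(-3, -9), -91) = -1*86 = -86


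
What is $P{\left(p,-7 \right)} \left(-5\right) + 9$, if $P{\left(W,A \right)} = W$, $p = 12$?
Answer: $-51$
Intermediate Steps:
$P{\left(p,-7 \right)} \left(-5\right) + 9 = 12 \left(-5\right) + 9 = -60 + 9 = -51$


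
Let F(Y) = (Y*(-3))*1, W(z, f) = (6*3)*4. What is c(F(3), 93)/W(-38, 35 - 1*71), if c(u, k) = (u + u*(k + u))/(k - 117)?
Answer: 85/192 ≈ 0.44271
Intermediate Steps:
W(z, f) = 72 (W(z, f) = 18*4 = 72)
F(Y) = -3*Y (F(Y) = -3*Y*1 = -3*Y)
c(u, k) = (u + u*(k + u))/(-117 + k)
c(F(3), 93)/W(-38, 35 - 1*71) = ((-3*3)*(1 + 93 - 3*3)/(-117 + 93))/72 = -9*(1 + 93 - 9)/(-24)*(1/72) = -9*(-1/24)*85*(1/72) = (255/8)*(1/72) = 85/192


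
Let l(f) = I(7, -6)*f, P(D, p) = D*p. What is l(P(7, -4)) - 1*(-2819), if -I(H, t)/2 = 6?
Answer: 3155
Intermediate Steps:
I(H, t) = -12 (I(H, t) = -2*6 = -12)
l(f) = -12*f
l(P(7, -4)) - 1*(-2819) = -84*(-4) - 1*(-2819) = -12*(-28) + 2819 = 336 + 2819 = 3155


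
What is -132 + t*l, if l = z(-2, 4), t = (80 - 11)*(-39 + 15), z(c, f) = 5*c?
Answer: 16428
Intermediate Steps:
t = -1656 (t = 69*(-24) = -1656)
l = -10 (l = 5*(-2) = -10)
-132 + t*l = -132 - 1656*(-10) = -132 + 16560 = 16428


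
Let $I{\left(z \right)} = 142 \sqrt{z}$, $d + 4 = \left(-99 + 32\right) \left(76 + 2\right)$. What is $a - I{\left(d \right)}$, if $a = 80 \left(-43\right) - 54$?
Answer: $-3494 - 142 i \sqrt{5230} \approx -3494.0 - 10269.0 i$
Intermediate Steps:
$d = -5230$ ($d = -4 + \left(-99 + 32\right) \left(76 + 2\right) = -4 - 5226 = -5230$)
$a = -3494$ ($a = -3440 - 54 = -3494$)
$a - I{\left(d \right)} = -3494 - 142 \sqrt{-5230} = -3494 - 142 i \sqrt{5230}$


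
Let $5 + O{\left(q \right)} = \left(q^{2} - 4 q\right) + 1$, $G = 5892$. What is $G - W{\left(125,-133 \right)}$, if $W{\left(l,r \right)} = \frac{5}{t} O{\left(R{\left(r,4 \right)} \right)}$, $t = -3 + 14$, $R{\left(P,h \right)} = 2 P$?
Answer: $- \frac{294268}{11} \approx -26752.0$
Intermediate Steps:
$t = 11$
$O{\left(q \right)} = -4 + q^{2} - 4 q$ ($O{\left(q \right)} = -5 + \left(\left(q^{2} - 4 q\right) + 1\right) = -5 + \left(1 + q^{2} - 4 q\right) = -4 + q^{2} - 4 q$)
$W{\left(l,r \right)} = - \frac{20}{11} - \frac{40 r}{11} + \frac{20 r^{2}}{11}$ ($W{\left(l,r \right)} = \frac{5}{11} \left(-4 + \left(2 r\right)^{2} - 4 \cdot 2 r\right) = 5 \cdot \frac{1}{11} \left(-4 + 4 r^{2} - 8 r\right) = \frac{5 \left(-4 - 8 r + 4 r^{2}\right)}{11} = - \frac{20}{11} - \frac{40 r}{11} + \frac{20 r^{2}}{11}$)
$G - W{\left(125,-133 \right)} = 5892 - \left(- \frac{20}{11} - - \frac{5320}{11} + \frac{20 \left(-133\right)^{2}}{11}\right) = 5892 - \left(- \frac{20}{11} + \frac{5320}{11} + \frac{20}{11} \cdot 17689\right) = 5892 - \left(- \frac{20}{11} + \frac{5320}{11} + \frac{353780}{11}\right) = 5892 - \frac{359080}{11} = - \frac{294268}{11}$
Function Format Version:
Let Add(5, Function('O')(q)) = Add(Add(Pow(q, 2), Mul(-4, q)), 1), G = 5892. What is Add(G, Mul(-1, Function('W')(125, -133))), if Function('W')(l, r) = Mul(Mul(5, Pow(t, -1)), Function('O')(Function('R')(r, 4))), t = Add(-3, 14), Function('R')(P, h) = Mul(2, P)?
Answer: Rational(-294268, 11) ≈ -26752.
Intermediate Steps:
t = 11
Function('O')(q) = Add(-4, Pow(q, 2), Mul(-4, q)) (Function('O')(q) = Add(-5, Add(Add(Pow(q, 2), Mul(-4, q)), 1)) = Add(-5, Add(1, Pow(q, 2), Mul(-4, q))) = Add(-4, Pow(q, 2), Mul(-4, q)))
Function('W')(l, r) = Add(Rational(-20, 11), Mul(Rational(-40, 11), r), Mul(Rational(20, 11), Pow(r, 2))) (Function('W')(l, r) = Mul(Mul(5, Pow(11, -1)), Add(-4, Pow(Mul(2, r), 2), Mul(-4, Mul(2, r)))) = Mul(Mul(5, Rational(1, 11)), Add(-4, Mul(4, Pow(r, 2)), Mul(-8, r))) = Mul(Rational(5, 11), Add(-4, Mul(-8, r), Mul(4, Pow(r, 2)))) = Add(Rational(-20, 11), Mul(Rational(-40, 11), r), Mul(Rational(20, 11), Pow(r, 2))))
Add(G, Mul(-1, Function('W')(125, -133))) = Add(5892, Mul(-1, Add(Rational(-20, 11), Mul(Rational(-40, 11), -133), Mul(Rational(20, 11), Pow(-133, 2))))) = Add(5892, Mul(-1, Add(Rational(-20, 11), Rational(5320, 11), Mul(Rational(20, 11), 17689)))) = Add(5892, Mul(-1, Add(Rational(-20, 11), Rational(5320, 11), Rational(353780, 11)))) = Add(5892, Mul(-1, Rational(359080, 11))) = Add(5892, Rational(-359080, 11)) = Rational(-294268, 11)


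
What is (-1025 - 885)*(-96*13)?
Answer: 2383680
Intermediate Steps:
(-1025 - 885)*(-96*13) = -1910*(-1248) = 2383680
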